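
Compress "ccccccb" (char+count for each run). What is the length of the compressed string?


Input: ccccccb
Runs:
  'c' x 6 => "c6"
  'b' x 1 => "b1"
Compressed: "c6b1"
Compressed length: 4

4


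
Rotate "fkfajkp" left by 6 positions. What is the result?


Input: "fkfajkp", rotate left by 6
First 6 characters: "fkfajk"
Remaining characters: "p"
Concatenate remaining + first: "p" + "fkfajk" = "pfkfajk"

pfkfajk


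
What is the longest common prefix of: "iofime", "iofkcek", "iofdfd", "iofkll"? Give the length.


Words: iofime, iofkcek, iofdfd, iofkll
  Position 0: all 'i' => match
  Position 1: all 'o' => match
  Position 2: all 'f' => match
  Position 3: ('i', 'k', 'd', 'k') => mismatch, stop
LCP = "iof" (length 3)

3


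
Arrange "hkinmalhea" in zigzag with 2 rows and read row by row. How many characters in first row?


Zigzag "hkinmalhea" into 2 rows:
Placing characters:
  'h' => row 0
  'k' => row 1
  'i' => row 0
  'n' => row 1
  'm' => row 0
  'a' => row 1
  'l' => row 0
  'h' => row 1
  'e' => row 0
  'a' => row 1
Rows:
  Row 0: "himle"
  Row 1: "knaha"
First row length: 5

5


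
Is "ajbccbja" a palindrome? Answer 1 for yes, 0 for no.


Input: ajbccbja
Reversed: ajbccbja
  Compare pos 0 ('a') with pos 7 ('a'): match
  Compare pos 1 ('j') with pos 6 ('j'): match
  Compare pos 2 ('b') with pos 5 ('b'): match
  Compare pos 3 ('c') with pos 4 ('c'): match
Result: palindrome

1


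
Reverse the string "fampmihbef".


Input: fampmihbef
Reading characters right to left:
  Position 9: 'f'
  Position 8: 'e'
  Position 7: 'b'
  Position 6: 'h'
  Position 5: 'i'
  Position 4: 'm'
  Position 3: 'p'
  Position 2: 'm'
  Position 1: 'a'
  Position 0: 'f'
Reversed: febhimpmaf

febhimpmaf


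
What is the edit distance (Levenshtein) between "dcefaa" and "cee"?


Computing edit distance: "dcefaa" -> "cee"
DP table:
           c    e    e
      0    1    2    3
  d   1    1    2    3
  c   2    1    2    3
  e   3    2    1    2
  f   4    3    2    2
  a   5    4    3    3
  a   6    5    4    4
Edit distance = dp[6][3] = 4

4


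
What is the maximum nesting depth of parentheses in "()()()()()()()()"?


Input: "()()()()()()()()"
Tracking depth:
  Position 0 '(': depth becomes 1
  Position 1 ')': depth becomes 0
  Position 2 '(': depth becomes 1
  Position 3 ')': depth becomes 0
  Position 4 '(': depth becomes 1
  Position 5 ')': depth becomes 0
  Position 6 '(': depth becomes 1
  Position 7 ')': depth becomes 0
  Position 8 '(': depth becomes 1
  Position 9 ')': depth becomes 0
  Position 10 '(': depth becomes 1
  Position 11 ')': depth becomes 0
  Position 12 '(': depth becomes 1
  Position 13 ')': depth becomes 0
  Position 14 '(': depth becomes 1
  Position 15 ')': depth becomes 0
Maximum depth reached: 1

1


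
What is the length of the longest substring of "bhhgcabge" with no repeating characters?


Input: "bhhgcabge"
Sliding window (track last position of each char):
  Position 0 ('b'): window [0,0] length 1 -- new best
  Position 1 ('h'): window [0,1] length 2 -- new best
  Position 2 ('h'): repeat (last at 1), move window start to 2
  Position 2 ('h'): window [2,2] length 1
  Position 3 ('g'): window [2,3] length 2
  Position 4 ('c'): window [2,4] length 3 -- new best
  Position 5 ('a'): window [2,5] length 4 -- new best
  Position 6 ('b'): window [2,6] length 5 -- new best
  Position 7 ('g'): repeat (last at 3), move window start to 4
  Position 7 ('g'): window [4,7] length 4
  Position 8 ('e'): window [4,8] length 5
Longest substring with no repeats: "hgcab" with length 5

5


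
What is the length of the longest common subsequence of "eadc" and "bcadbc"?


LCS of "eadc" and "bcadbc"
DP table:
           b    c    a    d    b    c
      0    0    0    0    0    0    0
  e   0    0    0    0    0    0    0
  a   0    0    0    1    1    1    1
  d   0    0    0    1    2    2    2
  c   0    0    1    1    2    2    3
LCS length = dp[4][6] = 3

3


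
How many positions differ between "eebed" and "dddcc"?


Comparing "eebed" and "dddcc" position by position:
  Position 0: 'e' vs 'd' => DIFFER
  Position 1: 'e' vs 'd' => DIFFER
  Position 2: 'b' vs 'd' => DIFFER
  Position 3: 'e' vs 'c' => DIFFER
  Position 4: 'd' vs 'c' => DIFFER
Positions that differ: 5

5


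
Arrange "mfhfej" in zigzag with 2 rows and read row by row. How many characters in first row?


Zigzag "mfhfej" into 2 rows:
Placing characters:
  'm' => row 0
  'f' => row 1
  'h' => row 0
  'f' => row 1
  'e' => row 0
  'j' => row 1
Rows:
  Row 0: "mhe"
  Row 1: "ffj"
First row length: 3

3


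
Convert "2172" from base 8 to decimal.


Input: "2172" in base 8
Positional expansion:
  Digit '2' (value 2) x 8^3 = 1024
  Digit '1' (value 1) x 8^2 = 64
  Digit '7' (value 7) x 8^1 = 56
  Digit '2' (value 2) x 8^0 = 2
Sum = 1146

1146


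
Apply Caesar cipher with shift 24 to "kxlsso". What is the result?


Caesar cipher: shift "kxlsso" by 24
  'k' (pos 10) + 24 = pos 8 = 'i'
  'x' (pos 23) + 24 = pos 21 = 'v'
  'l' (pos 11) + 24 = pos 9 = 'j'
  's' (pos 18) + 24 = pos 16 = 'q'
  's' (pos 18) + 24 = pos 16 = 'q'
  'o' (pos 14) + 24 = pos 12 = 'm'
Result: ivjqqm

ivjqqm


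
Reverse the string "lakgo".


Input: lakgo
Reading characters right to left:
  Position 4: 'o'
  Position 3: 'g'
  Position 2: 'k'
  Position 1: 'a'
  Position 0: 'l'
Reversed: ogkal

ogkal


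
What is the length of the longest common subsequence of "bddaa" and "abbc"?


LCS of "bddaa" and "abbc"
DP table:
           a    b    b    c
      0    0    0    0    0
  b   0    0    1    1    1
  d   0    0    1    1    1
  d   0    0    1    1    1
  a   0    1    1    1    1
  a   0    1    1    1    1
LCS length = dp[5][4] = 1

1


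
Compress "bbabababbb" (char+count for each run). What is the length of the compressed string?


Input: bbabababbb
Runs:
  'b' x 2 => "b2"
  'a' x 1 => "a1"
  'b' x 1 => "b1"
  'a' x 1 => "a1"
  'b' x 1 => "b1"
  'a' x 1 => "a1"
  'b' x 3 => "b3"
Compressed: "b2a1b1a1b1a1b3"
Compressed length: 14

14


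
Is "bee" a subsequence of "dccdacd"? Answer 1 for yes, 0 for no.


Check if "bee" is a subsequence of "dccdacd"
Greedy scan:
  Position 0 ('d'): no match needed
  Position 1 ('c'): no match needed
  Position 2 ('c'): no match needed
  Position 3 ('d'): no match needed
  Position 4 ('a'): no match needed
  Position 5 ('c'): no match needed
  Position 6 ('d'): no match needed
Only matched 0/3 characters => not a subsequence

0


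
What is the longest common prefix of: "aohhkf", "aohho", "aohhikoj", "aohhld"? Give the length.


Words: aohhkf, aohho, aohhikoj, aohhld
  Position 0: all 'a' => match
  Position 1: all 'o' => match
  Position 2: all 'h' => match
  Position 3: all 'h' => match
  Position 4: ('k', 'o', 'i', 'l') => mismatch, stop
LCP = "aohh" (length 4)

4


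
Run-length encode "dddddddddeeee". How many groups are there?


Input: dddddddddeeee
Scanning for consecutive runs:
  Group 1: 'd' x 9 (positions 0-8)
  Group 2: 'e' x 4 (positions 9-12)
Total groups: 2

2


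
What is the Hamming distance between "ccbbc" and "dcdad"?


Comparing "ccbbc" and "dcdad" position by position:
  Position 0: 'c' vs 'd' => differ
  Position 1: 'c' vs 'c' => same
  Position 2: 'b' vs 'd' => differ
  Position 3: 'b' vs 'a' => differ
  Position 4: 'c' vs 'd' => differ
Total differences (Hamming distance): 4

4


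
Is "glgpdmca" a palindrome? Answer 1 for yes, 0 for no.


Input: glgpdmca
Reversed: acmdpglg
  Compare pos 0 ('g') with pos 7 ('a'): MISMATCH
  Compare pos 1 ('l') with pos 6 ('c'): MISMATCH
  Compare pos 2 ('g') with pos 5 ('m'): MISMATCH
  Compare pos 3 ('p') with pos 4 ('d'): MISMATCH
Result: not a palindrome

0


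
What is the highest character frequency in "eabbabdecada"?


Input: eabbabdecada
Character counts:
  'a': 4
  'b': 3
  'c': 1
  'd': 2
  'e': 2
Maximum frequency: 4

4


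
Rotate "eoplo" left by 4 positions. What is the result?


Input: "eoplo", rotate left by 4
First 4 characters: "eopl"
Remaining characters: "o"
Concatenate remaining + first: "o" + "eopl" = "oeopl"

oeopl


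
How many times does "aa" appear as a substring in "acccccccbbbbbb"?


Searching for "aa" in "acccccccbbbbbb"
Scanning each position:
  Position 0: "ac" => no
  Position 1: "cc" => no
  Position 2: "cc" => no
  Position 3: "cc" => no
  Position 4: "cc" => no
  Position 5: "cc" => no
  Position 6: "cc" => no
  Position 7: "cb" => no
  Position 8: "bb" => no
  Position 9: "bb" => no
  Position 10: "bb" => no
  Position 11: "bb" => no
  Position 12: "bb" => no
Total occurrences: 0

0


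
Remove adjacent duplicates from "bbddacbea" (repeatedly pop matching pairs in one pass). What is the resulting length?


Input: bbddacbea
Stack-based adjacent duplicate removal:
  Read 'b': push. Stack: b
  Read 'b': matches stack top 'b' => pop. Stack: (empty)
  Read 'd': push. Stack: d
  Read 'd': matches stack top 'd' => pop. Stack: (empty)
  Read 'a': push. Stack: a
  Read 'c': push. Stack: ac
  Read 'b': push. Stack: acb
  Read 'e': push. Stack: acbe
  Read 'a': push. Stack: acbea
Final stack: "acbea" (length 5)

5


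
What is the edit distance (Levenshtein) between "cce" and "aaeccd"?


Computing edit distance: "cce" -> "aaeccd"
DP table:
           a    a    e    c    c    d
      0    1    2    3    4    5    6
  c   1    1    2    3    3    4    5
  c   2    2    2    3    3    3    4
  e   3    3    3    2    3    4    4
Edit distance = dp[3][6] = 4

4


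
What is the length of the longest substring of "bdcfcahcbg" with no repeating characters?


Input: "bdcfcahcbg"
Sliding window (track last position of each char):
  Position 0 ('b'): window [0,0] length 1 -- new best
  Position 1 ('d'): window [0,1] length 2 -- new best
  Position 2 ('c'): window [0,2] length 3 -- new best
  Position 3 ('f'): window [0,3] length 4 -- new best
  Position 4 ('c'): repeat (last at 2), move window start to 3
  Position 4 ('c'): window [3,4] length 2
  Position 5 ('a'): window [3,5] length 3
  Position 6 ('h'): window [3,6] length 4
  Position 7 ('c'): repeat (last at 4), move window start to 5
  Position 7 ('c'): window [5,7] length 3
  Position 8 ('b'): window [5,8] length 4
  Position 9 ('g'): window [5,9] length 5 -- new best
Longest substring with no repeats: "ahcbg" with length 5

5


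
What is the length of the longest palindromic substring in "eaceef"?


Input: "eaceef"
Checking substrings for palindromes:
  [3:5] "ee" (len 2) => palindrome
Longest palindromic substring: "ee" with length 2

2


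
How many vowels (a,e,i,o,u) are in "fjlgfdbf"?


Input: fjlgfdbf
Checking each character:
  'f' at position 0: consonant
  'j' at position 1: consonant
  'l' at position 2: consonant
  'g' at position 3: consonant
  'f' at position 4: consonant
  'd' at position 5: consonant
  'b' at position 6: consonant
  'f' at position 7: consonant
Total vowels: 0

0


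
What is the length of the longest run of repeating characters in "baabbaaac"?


Input: "baabbaaac"
Scanning for longest run:
  Position 1 ('a'): new char, reset run to 1
  Position 2 ('a'): continues run of 'a', length=2
  Position 3 ('b'): new char, reset run to 1
  Position 4 ('b'): continues run of 'b', length=2
  Position 5 ('a'): new char, reset run to 1
  Position 6 ('a'): continues run of 'a', length=2
  Position 7 ('a'): continues run of 'a', length=3
  Position 8 ('c'): new char, reset run to 1
Longest run: 'a' with length 3

3


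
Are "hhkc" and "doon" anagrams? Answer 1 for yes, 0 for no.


Strings: "hhkc", "doon"
Sorted first:  chhk
Sorted second: dnoo
Differ at position 0: 'c' vs 'd' => not anagrams

0


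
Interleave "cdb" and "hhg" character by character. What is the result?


Interleaving "cdb" and "hhg":
  Position 0: 'c' from first, 'h' from second => "ch"
  Position 1: 'd' from first, 'h' from second => "dh"
  Position 2: 'b' from first, 'g' from second => "bg"
Result: chdhbg

chdhbg


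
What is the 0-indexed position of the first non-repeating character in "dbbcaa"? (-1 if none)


Input: dbbcaa
Character frequencies:
  'a': 2
  'b': 2
  'c': 1
  'd': 1
Scanning left to right for freq == 1:
  Position 0 ('d'): unique! => answer = 0

0


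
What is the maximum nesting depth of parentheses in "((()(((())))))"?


Input: "((()(((())))))"
Tracking depth:
  Position 0 '(': depth becomes 1
  Position 1 '(': depth becomes 2
  Position 2 '(': depth becomes 3
  Position 3 ')': depth becomes 2
  Position 4 '(': depth becomes 3
  Position 5 '(': depth becomes 4
  Position 6 '(': depth becomes 5
  Position 7 '(': depth becomes 6
  Position 8 ')': depth becomes 5
  Position 9 ')': depth becomes 4
  Position 10 ')': depth becomes 3
  Position 11 ')': depth becomes 2
  Position 12 ')': depth becomes 1
  Position 13 ')': depth becomes 0
Maximum depth reached: 6

6


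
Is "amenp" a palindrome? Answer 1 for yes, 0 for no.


Input: amenp
Reversed: pnema
  Compare pos 0 ('a') with pos 4 ('p'): MISMATCH
  Compare pos 1 ('m') with pos 3 ('n'): MISMATCH
Result: not a palindrome

0


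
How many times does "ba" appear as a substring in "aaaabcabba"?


Searching for "ba" in "aaaabcabba"
Scanning each position:
  Position 0: "aa" => no
  Position 1: "aa" => no
  Position 2: "aa" => no
  Position 3: "ab" => no
  Position 4: "bc" => no
  Position 5: "ca" => no
  Position 6: "ab" => no
  Position 7: "bb" => no
  Position 8: "ba" => MATCH
Total occurrences: 1

1


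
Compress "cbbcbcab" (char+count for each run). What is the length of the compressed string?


Input: cbbcbcab
Runs:
  'c' x 1 => "c1"
  'b' x 2 => "b2"
  'c' x 1 => "c1"
  'b' x 1 => "b1"
  'c' x 1 => "c1"
  'a' x 1 => "a1"
  'b' x 1 => "b1"
Compressed: "c1b2c1b1c1a1b1"
Compressed length: 14

14


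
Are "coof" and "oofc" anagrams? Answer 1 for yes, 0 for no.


Strings: "coof", "oofc"
Sorted first:  cfoo
Sorted second: cfoo
Sorted forms match => anagrams

1


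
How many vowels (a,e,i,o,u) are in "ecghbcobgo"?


Input: ecghbcobgo
Checking each character:
  'e' at position 0: vowel (running total: 1)
  'c' at position 1: consonant
  'g' at position 2: consonant
  'h' at position 3: consonant
  'b' at position 4: consonant
  'c' at position 5: consonant
  'o' at position 6: vowel (running total: 2)
  'b' at position 7: consonant
  'g' at position 8: consonant
  'o' at position 9: vowel (running total: 3)
Total vowels: 3

3


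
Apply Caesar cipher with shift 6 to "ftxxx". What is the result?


Caesar cipher: shift "ftxxx" by 6
  'f' (pos 5) + 6 = pos 11 = 'l'
  't' (pos 19) + 6 = pos 25 = 'z'
  'x' (pos 23) + 6 = pos 3 = 'd'
  'x' (pos 23) + 6 = pos 3 = 'd'
  'x' (pos 23) + 6 = pos 3 = 'd'
Result: lzddd

lzddd


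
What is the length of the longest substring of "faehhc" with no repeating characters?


Input: "faehhc"
Sliding window (track last position of each char):
  Position 0 ('f'): window [0,0] length 1 -- new best
  Position 1 ('a'): window [0,1] length 2 -- new best
  Position 2 ('e'): window [0,2] length 3 -- new best
  Position 3 ('h'): window [0,3] length 4 -- new best
  Position 4 ('h'): repeat (last at 3), move window start to 4
  Position 4 ('h'): window [4,4] length 1
  Position 5 ('c'): window [4,5] length 2
Longest substring with no repeats: "faeh" with length 4

4


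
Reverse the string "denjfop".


Input: denjfop
Reading characters right to left:
  Position 6: 'p'
  Position 5: 'o'
  Position 4: 'f'
  Position 3: 'j'
  Position 2: 'n'
  Position 1: 'e'
  Position 0: 'd'
Reversed: pofjned

pofjned


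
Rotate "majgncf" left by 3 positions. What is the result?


Input: "majgncf", rotate left by 3
First 3 characters: "maj"
Remaining characters: "gncf"
Concatenate remaining + first: "gncf" + "maj" = "gncfmaj"

gncfmaj


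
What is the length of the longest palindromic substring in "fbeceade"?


Input: "fbeceade"
Checking substrings for palindromes:
  [2:5] "ece" (len 3) => palindrome
Longest palindromic substring: "ece" with length 3

3


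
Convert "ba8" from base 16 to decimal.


Input: "ba8" in base 16
Positional expansion:
  Digit 'b' (value 11) x 16^2 = 2816
  Digit 'a' (value 10) x 16^1 = 160
  Digit '8' (value 8) x 16^0 = 8
Sum = 2984

2984


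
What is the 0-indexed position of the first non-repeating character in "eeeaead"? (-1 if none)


Input: eeeaead
Character frequencies:
  'a': 2
  'd': 1
  'e': 4
Scanning left to right for freq == 1:
  Position 0 ('e'): freq=4, skip
  Position 1 ('e'): freq=4, skip
  Position 2 ('e'): freq=4, skip
  Position 3 ('a'): freq=2, skip
  Position 4 ('e'): freq=4, skip
  Position 5 ('a'): freq=2, skip
  Position 6 ('d'): unique! => answer = 6

6


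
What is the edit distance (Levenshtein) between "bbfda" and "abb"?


Computing edit distance: "bbfda" -> "abb"
DP table:
           a    b    b
      0    1    2    3
  b   1    1    1    2
  b   2    2    1    1
  f   3    3    2    2
  d   4    4    3    3
  a   5    4    4    4
Edit distance = dp[5][3] = 4

4


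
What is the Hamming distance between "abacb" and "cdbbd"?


Comparing "abacb" and "cdbbd" position by position:
  Position 0: 'a' vs 'c' => differ
  Position 1: 'b' vs 'd' => differ
  Position 2: 'a' vs 'b' => differ
  Position 3: 'c' vs 'b' => differ
  Position 4: 'b' vs 'd' => differ
Total differences (Hamming distance): 5

5


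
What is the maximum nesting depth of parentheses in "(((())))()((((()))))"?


Input: "(((())))()((((()))))"
Tracking depth:
  Position 0 '(': depth becomes 1
  Position 1 '(': depth becomes 2
  Position 2 '(': depth becomes 3
  Position 3 '(': depth becomes 4
  Position 4 ')': depth becomes 3
  Position 5 ')': depth becomes 2
  Position 6 ')': depth becomes 1
  Position 7 ')': depth becomes 0
  Position 8 '(': depth becomes 1
  Position 9 ')': depth becomes 0
  Position 10 '(': depth becomes 1
  Position 11 '(': depth becomes 2
  Position 12 '(': depth becomes 3
  Position 13 '(': depth becomes 4
  Position 14 '(': depth becomes 5
  Position 15 ')': depth becomes 4
  Position 16 ')': depth becomes 3
  Position 17 ')': depth becomes 2
  Position 18 ')': depth becomes 1
  Position 19 ')': depth becomes 0
Maximum depth reached: 5

5


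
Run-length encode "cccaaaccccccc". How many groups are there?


Input: cccaaaccccccc
Scanning for consecutive runs:
  Group 1: 'c' x 3 (positions 0-2)
  Group 2: 'a' x 3 (positions 3-5)
  Group 3: 'c' x 7 (positions 6-12)
Total groups: 3

3


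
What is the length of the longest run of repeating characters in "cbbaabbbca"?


Input: "cbbaabbbca"
Scanning for longest run:
  Position 1 ('b'): new char, reset run to 1
  Position 2 ('b'): continues run of 'b', length=2
  Position 3 ('a'): new char, reset run to 1
  Position 4 ('a'): continues run of 'a', length=2
  Position 5 ('b'): new char, reset run to 1
  Position 6 ('b'): continues run of 'b', length=2
  Position 7 ('b'): continues run of 'b', length=3
  Position 8 ('c'): new char, reset run to 1
  Position 9 ('a'): new char, reset run to 1
Longest run: 'b' with length 3

3


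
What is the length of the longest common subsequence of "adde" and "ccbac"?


LCS of "adde" and "ccbac"
DP table:
           c    c    b    a    c
      0    0    0    0    0    0
  a   0    0    0    0    1    1
  d   0    0    0    0    1    1
  d   0    0    0    0    1    1
  e   0    0    0    0    1    1
LCS length = dp[4][5] = 1

1


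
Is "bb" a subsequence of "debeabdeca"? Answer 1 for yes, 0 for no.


Check if "bb" is a subsequence of "debeabdeca"
Greedy scan:
  Position 0 ('d'): no match needed
  Position 1 ('e'): no match needed
  Position 2 ('b'): matches sub[0] = 'b'
  Position 3 ('e'): no match needed
  Position 4 ('a'): no match needed
  Position 5 ('b'): matches sub[1] = 'b'
  Position 6 ('d'): no match needed
  Position 7 ('e'): no match needed
  Position 8 ('c'): no match needed
  Position 9 ('a'): no match needed
All 2 characters matched => is a subsequence

1


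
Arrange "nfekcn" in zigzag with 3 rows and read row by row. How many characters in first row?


Zigzag "nfekcn" into 3 rows:
Placing characters:
  'n' => row 0
  'f' => row 1
  'e' => row 2
  'k' => row 1
  'c' => row 0
  'n' => row 1
Rows:
  Row 0: "nc"
  Row 1: "fkn"
  Row 2: "e"
First row length: 2

2


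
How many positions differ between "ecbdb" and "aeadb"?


Comparing "ecbdb" and "aeadb" position by position:
  Position 0: 'e' vs 'a' => DIFFER
  Position 1: 'c' vs 'e' => DIFFER
  Position 2: 'b' vs 'a' => DIFFER
  Position 3: 'd' vs 'd' => same
  Position 4: 'b' vs 'b' => same
Positions that differ: 3

3


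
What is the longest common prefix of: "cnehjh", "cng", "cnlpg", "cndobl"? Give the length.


Words: cnehjh, cng, cnlpg, cndobl
  Position 0: all 'c' => match
  Position 1: all 'n' => match
  Position 2: ('e', 'g', 'l', 'd') => mismatch, stop
LCP = "cn" (length 2)

2


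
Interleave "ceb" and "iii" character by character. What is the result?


Interleaving "ceb" and "iii":
  Position 0: 'c' from first, 'i' from second => "ci"
  Position 1: 'e' from first, 'i' from second => "ei"
  Position 2: 'b' from first, 'i' from second => "bi"
Result: cieibi

cieibi


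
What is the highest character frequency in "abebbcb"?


Input: abebbcb
Character counts:
  'a': 1
  'b': 4
  'c': 1
  'e': 1
Maximum frequency: 4

4


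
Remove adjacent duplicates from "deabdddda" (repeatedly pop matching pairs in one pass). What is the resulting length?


Input: deabdddda
Stack-based adjacent duplicate removal:
  Read 'd': push. Stack: d
  Read 'e': push. Stack: de
  Read 'a': push. Stack: dea
  Read 'b': push. Stack: deab
  Read 'd': push. Stack: deabd
  Read 'd': matches stack top 'd' => pop. Stack: deab
  Read 'd': push. Stack: deabd
  Read 'd': matches stack top 'd' => pop. Stack: deab
  Read 'a': push. Stack: deaba
Final stack: "deaba" (length 5)

5


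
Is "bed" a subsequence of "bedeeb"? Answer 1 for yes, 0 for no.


Check if "bed" is a subsequence of "bedeeb"
Greedy scan:
  Position 0 ('b'): matches sub[0] = 'b'
  Position 1 ('e'): matches sub[1] = 'e'
  Position 2 ('d'): matches sub[2] = 'd'
  Position 3 ('e'): no match needed
  Position 4 ('e'): no match needed
  Position 5 ('b'): no match needed
All 3 characters matched => is a subsequence

1


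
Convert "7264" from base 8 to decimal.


Input: "7264" in base 8
Positional expansion:
  Digit '7' (value 7) x 8^3 = 3584
  Digit '2' (value 2) x 8^2 = 128
  Digit '6' (value 6) x 8^1 = 48
  Digit '4' (value 4) x 8^0 = 4
Sum = 3764

3764


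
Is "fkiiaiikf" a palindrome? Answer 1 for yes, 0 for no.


Input: fkiiaiikf
Reversed: fkiiaiikf
  Compare pos 0 ('f') with pos 8 ('f'): match
  Compare pos 1 ('k') with pos 7 ('k'): match
  Compare pos 2 ('i') with pos 6 ('i'): match
  Compare pos 3 ('i') with pos 5 ('i'): match
Result: palindrome

1


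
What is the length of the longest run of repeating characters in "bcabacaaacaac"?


Input: "bcabacaaacaac"
Scanning for longest run:
  Position 1 ('c'): new char, reset run to 1
  Position 2 ('a'): new char, reset run to 1
  Position 3 ('b'): new char, reset run to 1
  Position 4 ('a'): new char, reset run to 1
  Position 5 ('c'): new char, reset run to 1
  Position 6 ('a'): new char, reset run to 1
  Position 7 ('a'): continues run of 'a', length=2
  Position 8 ('a'): continues run of 'a', length=3
  Position 9 ('c'): new char, reset run to 1
  Position 10 ('a'): new char, reset run to 1
  Position 11 ('a'): continues run of 'a', length=2
  Position 12 ('c'): new char, reset run to 1
Longest run: 'a' with length 3

3


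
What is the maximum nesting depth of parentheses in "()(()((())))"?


Input: "()(()((())))"
Tracking depth:
  Position 0 '(': depth becomes 1
  Position 1 ')': depth becomes 0
  Position 2 '(': depth becomes 1
  Position 3 '(': depth becomes 2
  Position 4 ')': depth becomes 1
  Position 5 '(': depth becomes 2
  Position 6 '(': depth becomes 3
  Position 7 '(': depth becomes 4
  Position 8 ')': depth becomes 3
  Position 9 ')': depth becomes 2
  Position 10 ')': depth becomes 1
  Position 11 ')': depth becomes 0
Maximum depth reached: 4

4


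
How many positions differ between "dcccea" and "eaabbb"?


Comparing "dcccea" and "eaabbb" position by position:
  Position 0: 'd' vs 'e' => DIFFER
  Position 1: 'c' vs 'a' => DIFFER
  Position 2: 'c' vs 'a' => DIFFER
  Position 3: 'c' vs 'b' => DIFFER
  Position 4: 'e' vs 'b' => DIFFER
  Position 5: 'a' vs 'b' => DIFFER
Positions that differ: 6

6


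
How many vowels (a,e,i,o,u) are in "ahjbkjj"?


Input: ahjbkjj
Checking each character:
  'a' at position 0: vowel (running total: 1)
  'h' at position 1: consonant
  'j' at position 2: consonant
  'b' at position 3: consonant
  'k' at position 4: consonant
  'j' at position 5: consonant
  'j' at position 6: consonant
Total vowels: 1

1


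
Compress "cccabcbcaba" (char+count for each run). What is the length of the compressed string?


Input: cccabcbcaba
Runs:
  'c' x 3 => "c3"
  'a' x 1 => "a1"
  'b' x 1 => "b1"
  'c' x 1 => "c1"
  'b' x 1 => "b1"
  'c' x 1 => "c1"
  'a' x 1 => "a1"
  'b' x 1 => "b1"
  'a' x 1 => "a1"
Compressed: "c3a1b1c1b1c1a1b1a1"
Compressed length: 18

18


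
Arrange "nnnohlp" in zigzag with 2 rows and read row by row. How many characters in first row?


Zigzag "nnnohlp" into 2 rows:
Placing characters:
  'n' => row 0
  'n' => row 1
  'n' => row 0
  'o' => row 1
  'h' => row 0
  'l' => row 1
  'p' => row 0
Rows:
  Row 0: "nnhp"
  Row 1: "nol"
First row length: 4

4


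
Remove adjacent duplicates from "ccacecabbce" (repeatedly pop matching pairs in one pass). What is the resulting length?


Input: ccacecabbce
Stack-based adjacent duplicate removal:
  Read 'c': push. Stack: c
  Read 'c': matches stack top 'c' => pop. Stack: (empty)
  Read 'a': push. Stack: a
  Read 'c': push. Stack: ac
  Read 'e': push. Stack: ace
  Read 'c': push. Stack: acec
  Read 'a': push. Stack: aceca
  Read 'b': push. Stack: acecab
  Read 'b': matches stack top 'b' => pop. Stack: aceca
  Read 'c': push. Stack: acecac
  Read 'e': push. Stack: acecace
Final stack: "acecace" (length 7)

7


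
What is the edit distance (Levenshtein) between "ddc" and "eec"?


Computing edit distance: "ddc" -> "eec"
DP table:
           e    e    c
      0    1    2    3
  d   1    1    2    3
  d   2    2    2    3
  c   3    3    3    2
Edit distance = dp[3][3] = 2

2


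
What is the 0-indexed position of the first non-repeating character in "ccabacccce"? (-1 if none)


Input: ccabacccce
Character frequencies:
  'a': 2
  'b': 1
  'c': 6
  'e': 1
Scanning left to right for freq == 1:
  Position 0 ('c'): freq=6, skip
  Position 1 ('c'): freq=6, skip
  Position 2 ('a'): freq=2, skip
  Position 3 ('b'): unique! => answer = 3

3


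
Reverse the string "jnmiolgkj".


Input: jnmiolgkj
Reading characters right to left:
  Position 8: 'j'
  Position 7: 'k'
  Position 6: 'g'
  Position 5: 'l'
  Position 4: 'o'
  Position 3: 'i'
  Position 2: 'm'
  Position 1: 'n'
  Position 0: 'j'
Reversed: jkgloimnj

jkgloimnj


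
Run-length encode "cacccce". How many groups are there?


Input: cacccce
Scanning for consecutive runs:
  Group 1: 'c' x 1 (positions 0-0)
  Group 2: 'a' x 1 (positions 1-1)
  Group 3: 'c' x 4 (positions 2-5)
  Group 4: 'e' x 1 (positions 6-6)
Total groups: 4

4


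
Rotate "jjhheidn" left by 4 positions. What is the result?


Input: "jjhheidn", rotate left by 4
First 4 characters: "jjhh"
Remaining characters: "eidn"
Concatenate remaining + first: "eidn" + "jjhh" = "eidnjjhh"

eidnjjhh


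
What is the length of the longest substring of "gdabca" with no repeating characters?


Input: "gdabca"
Sliding window (track last position of each char):
  Position 0 ('g'): window [0,0] length 1 -- new best
  Position 1 ('d'): window [0,1] length 2 -- new best
  Position 2 ('a'): window [0,2] length 3 -- new best
  Position 3 ('b'): window [0,3] length 4 -- new best
  Position 4 ('c'): window [0,4] length 5 -- new best
  Position 5 ('a'): repeat (last at 2), move window start to 3
  Position 5 ('a'): window [3,5] length 3
Longest substring with no repeats: "gdabc" with length 5

5


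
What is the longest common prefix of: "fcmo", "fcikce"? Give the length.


Words: fcmo, fcikce
  Position 0: all 'f' => match
  Position 1: all 'c' => match
  Position 2: ('m', 'i') => mismatch, stop
LCP = "fc" (length 2)

2


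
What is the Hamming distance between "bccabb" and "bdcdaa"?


Comparing "bccabb" and "bdcdaa" position by position:
  Position 0: 'b' vs 'b' => same
  Position 1: 'c' vs 'd' => differ
  Position 2: 'c' vs 'c' => same
  Position 3: 'a' vs 'd' => differ
  Position 4: 'b' vs 'a' => differ
  Position 5: 'b' vs 'a' => differ
Total differences (Hamming distance): 4

4


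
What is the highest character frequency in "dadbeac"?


Input: dadbeac
Character counts:
  'a': 2
  'b': 1
  'c': 1
  'd': 2
  'e': 1
Maximum frequency: 2

2


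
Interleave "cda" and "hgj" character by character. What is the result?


Interleaving "cda" and "hgj":
  Position 0: 'c' from first, 'h' from second => "ch"
  Position 1: 'd' from first, 'g' from second => "dg"
  Position 2: 'a' from first, 'j' from second => "aj"
Result: chdgaj

chdgaj


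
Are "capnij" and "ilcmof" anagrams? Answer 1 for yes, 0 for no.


Strings: "capnij", "ilcmof"
Sorted first:  acijnp
Sorted second: cfilmo
Differ at position 0: 'a' vs 'c' => not anagrams

0


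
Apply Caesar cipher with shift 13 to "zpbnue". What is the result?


Caesar cipher: shift "zpbnue" by 13
  'z' (pos 25) + 13 = pos 12 = 'm'
  'p' (pos 15) + 13 = pos 2 = 'c'
  'b' (pos 1) + 13 = pos 14 = 'o'
  'n' (pos 13) + 13 = pos 0 = 'a'
  'u' (pos 20) + 13 = pos 7 = 'h'
  'e' (pos 4) + 13 = pos 17 = 'r'
Result: mcoahr

mcoahr


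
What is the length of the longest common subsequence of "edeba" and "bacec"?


LCS of "edeba" and "bacec"
DP table:
           b    a    c    e    c
      0    0    0    0    0    0
  e   0    0    0    0    1    1
  d   0    0    0    0    1    1
  e   0    0    0    0    1    1
  b   0    1    1    1    1    1
  a   0    1    2    2    2    2
LCS length = dp[5][5] = 2

2


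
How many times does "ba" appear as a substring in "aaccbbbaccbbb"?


Searching for "ba" in "aaccbbbaccbbb"
Scanning each position:
  Position 0: "aa" => no
  Position 1: "ac" => no
  Position 2: "cc" => no
  Position 3: "cb" => no
  Position 4: "bb" => no
  Position 5: "bb" => no
  Position 6: "ba" => MATCH
  Position 7: "ac" => no
  Position 8: "cc" => no
  Position 9: "cb" => no
  Position 10: "bb" => no
  Position 11: "bb" => no
Total occurrences: 1

1


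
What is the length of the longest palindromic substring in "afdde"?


Input: "afdde"
Checking substrings for palindromes:
  [2:4] "dd" (len 2) => palindrome
Longest palindromic substring: "dd" with length 2

2


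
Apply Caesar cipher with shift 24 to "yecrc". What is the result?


Caesar cipher: shift "yecrc" by 24
  'y' (pos 24) + 24 = pos 22 = 'w'
  'e' (pos 4) + 24 = pos 2 = 'c'
  'c' (pos 2) + 24 = pos 0 = 'a'
  'r' (pos 17) + 24 = pos 15 = 'p'
  'c' (pos 2) + 24 = pos 0 = 'a'
Result: wcapa

wcapa


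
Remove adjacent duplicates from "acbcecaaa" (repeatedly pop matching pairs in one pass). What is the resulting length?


Input: acbcecaaa
Stack-based adjacent duplicate removal:
  Read 'a': push. Stack: a
  Read 'c': push. Stack: ac
  Read 'b': push. Stack: acb
  Read 'c': push. Stack: acbc
  Read 'e': push. Stack: acbce
  Read 'c': push. Stack: acbcec
  Read 'a': push. Stack: acbceca
  Read 'a': matches stack top 'a' => pop. Stack: acbcec
  Read 'a': push. Stack: acbceca
Final stack: "acbceca" (length 7)

7


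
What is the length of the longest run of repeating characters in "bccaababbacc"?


Input: "bccaababbacc"
Scanning for longest run:
  Position 1 ('c'): new char, reset run to 1
  Position 2 ('c'): continues run of 'c', length=2
  Position 3 ('a'): new char, reset run to 1
  Position 4 ('a'): continues run of 'a', length=2
  Position 5 ('b'): new char, reset run to 1
  Position 6 ('a'): new char, reset run to 1
  Position 7 ('b'): new char, reset run to 1
  Position 8 ('b'): continues run of 'b', length=2
  Position 9 ('a'): new char, reset run to 1
  Position 10 ('c'): new char, reset run to 1
  Position 11 ('c'): continues run of 'c', length=2
Longest run: 'c' with length 2

2


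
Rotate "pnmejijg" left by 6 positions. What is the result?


Input: "pnmejijg", rotate left by 6
First 6 characters: "pnmeji"
Remaining characters: "jg"
Concatenate remaining + first: "jg" + "pnmeji" = "jgpnmeji"

jgpnmeji


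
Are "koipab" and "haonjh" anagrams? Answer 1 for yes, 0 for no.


Strings: "koipab", "haonjh"
Sorted first:  abikop
Sorted second: ahhjno
Differ at position 1: 'b' vs 'h' => not anagrams

0


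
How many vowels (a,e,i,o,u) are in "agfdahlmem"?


Input: agfdahlmem
Checking each character:
  'a' at position 0: vowel (running total: 1)
  'g' at position 1: consonant
  'f' at position 2: consonant
  'd' at position 3: consonant
  'a' at position 4: vowel (running total: 2)
  'h' at position 5: consonant
  'l' at position 6: consonant
  'm' at position 7: consonant
  'e' at position 8: vowel (running total: 3)
  'm' at position 9: consonant
Total vowels: 3

3


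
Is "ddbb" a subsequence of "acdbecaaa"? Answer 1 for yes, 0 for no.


Check if "ddbb" is a subsequence of "acdbecaaa"
Greedy scan:
  Position 0 ('a'): no match needed
  Position 1 ('c'): no match needed
  Position 2 ('d'): matches sub[0] = 'd'
  Position 3 ('b'): no match needed
  Position 4 ('e'): no match needed
  Position 5 ('c'): no match needed
  Position 6 ('a'): no match needed
  Position 7 ('a'): no match needed
  Position 8 ('a'): no match needed
Only matched 1/4 characters => not a subsequence

0


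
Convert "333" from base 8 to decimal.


Input: "333" in base 8
Positional expansion:
  Digit '3' (value 3) x 8^2 = 192
  Digit '3' (value 3) x 8^1 = 24
  Digit '3' (value 3) x 8^0 = 3
Sum = 219

219


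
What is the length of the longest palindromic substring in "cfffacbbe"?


Input: "cfffacbbe"
Checking substrings for palindromes:
  [1:4] "fff" (len 3) => palindrome
  [1:3] "ff" (len 2) => palindrome
  [2:4] "ff" (len 2) => palindrome
  [6:8] "bb" (len 2) => palindrome
Longest palindromic substring: "fff" with length 3

3


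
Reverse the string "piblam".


Input: piblam
Reading characters right to left:
  Position 5: 'm'
  Position 4: 'a'
  Position 3: 'l'
  Position 2: 'b'
  Position 1: 'i'
  Position 0: 'p'
Reversed: malbip

malbip


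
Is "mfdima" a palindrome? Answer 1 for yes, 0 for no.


Input: mfdima
Reversed: amidfm
  Compare pos 0 ('m') with pos 5 ('a'): MISMATCH
  Compare pos 1 ('f') with pos 4 ('m'): MISMATCH
  Compare pos 2 ('d') with pos 3 ('i'): MISMATCH
Result: not a palindrome

0


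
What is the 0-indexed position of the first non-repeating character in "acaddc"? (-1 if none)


Input: acaddc
Character frequencies:
  'a': 2
  'c': 2
  'd': 2
Scanning left to right for freq == 1:
  Position 0 ('a'): freq=2, skip
  Position 1 ('c'): freq=2, skip
  Position 2 ('a'): freq=2, skip
  Position 3 ('d'): freq=2, skip
  Position 4 ('d'): freq=2, skip
  Position 5 ('c'): freq=2, skip
  No unique character found => answer = -1

-1


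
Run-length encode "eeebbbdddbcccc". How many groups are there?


Input: eeebbbdddbcccc
Scanning for consecutive runs:
  Group 1: 'e' x 3 (positions 0-2)
  Group 2: 'b' x 3 (positions 3-5)
  Group 3: 'd' x 3 (positions 6-8)
  Group 4: 'b' x 1 (positions 9-9)
  Group 5: 'c' x 4 (positions 10-13)
Total groups: 5

5


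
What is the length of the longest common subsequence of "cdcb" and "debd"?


LCS of "cdcb" and "debd"
DP table:
           d    e    b    d
      0    0    0    0    0
  c   0    0    0    0    0
  d   0    1    1    1    1
  c   0    1    1    1    1
  b   0    1    1    2    2
LCS length = dp[4][4] = 2

2


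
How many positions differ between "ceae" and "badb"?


Comparing "ceae" and "badb" position by position:
  Position 0: 'c' vs 'b' => DIFFER
  Position 1: 'e' vs 'a' => DIFFER
  Position 2: 'a' vs 'd' => DIFFER
  Position 3: 'e' vs 'b' => DIFFER
Positions that differ: 4

4


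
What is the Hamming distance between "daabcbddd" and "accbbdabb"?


Comparing "daabcbddd" and "accbbdabb" position by position:
  Position 0: 'd' vs 'a' => differ
  Position 1: 'a' vs 'c' => differ
  Position 2: 'a' vs 'c' => differ
  Position 3: 'b' vs 'b' => same
  Position 4: 'c' vs 'b' => differ
  Position 5: 'b' vs 'd' => differ
  Position 6: 'd' vs 'a' => differ
  Position 7: 'd' vs 'b' => differ
  Position 8: 'd' vs 'b' => differ
Total differences (Hamming distance): 8

8


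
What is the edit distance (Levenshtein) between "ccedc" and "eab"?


Computing edit distance: "ccedc" -> "eab"
DP table:
           e    a    b
      0    1    2    3
  c   1    1    2    3
  c   2    2    2    3
  e   3    2    3    3
  d   4    3    3    4
  c   5    4    4    4
Edit distance = dp[5][3] = 4

4


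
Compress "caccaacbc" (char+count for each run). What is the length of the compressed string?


Input: caccaacbc
Runs:
  'c' x 1 => "c1"
  'a' x 1 => "a1"
  'c' x 2 => "c2"
  'a' x 2 => "a2"
  'c' x 1 => "c1"
  'b' x 1 => "b1"
  'c' x 1 => "c1"
Compressed: "c1a1c2a2c1b1c1"
Compressed length: 14

14


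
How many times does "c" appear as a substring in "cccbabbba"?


Searching for "c" in "cccbabbba"
Scanning each position:
  Position 0: "c" => MATCH
  Position 1: "c" => MATCH
  Position 2: "c" => MATCH
  Position 3: "b" => no
  Position 4: "a" => no
  Position 5: "b" => no
  Position 6: "b" => no
  Position 7: "b" => no
  Position 8: "a" => no
Total occurrences: 3

3


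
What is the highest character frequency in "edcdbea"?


Input: edcdbea
Character counts:
  'a': 1
  'b': 1
  'c': 1
  'd': 2
  'e': 2
Maximum frequency: 2

2


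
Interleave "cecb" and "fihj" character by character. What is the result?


Interleaving "cecb" and "fihj":
  Position 0: 'c' from first, 'f' from second => "cf"
  Position 1: 'e' from first, 'i' from second => "ei"
  Position 2: 'c' from first, 'h' from second => "ch"
  Position 3: 'b' from first, 'j' from second => "bj"
Result: cfeichbj

cfeichbj


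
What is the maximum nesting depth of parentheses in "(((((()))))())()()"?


Input: "(((((()))))())()()"
Tracking depth:
  Position 0 '(': depth becomes 1
  Position 1 '(': depth becomes 2
  Position 2 '(': depth becomes 3
  Position 3 '(': depth becomes 4
  Position 4 '(': depth becomes 5
  Position 5 '(': depth becomes 6
  Position 6 ')': depth becomes 5
  Position 7 ')': depth becomes 4
  Position 8 ')': depth becomes 3
  Position 9 ')': depth becomes 2
  Position 10 ')': depth becomes 1
  Position 11 '(': depth becomes 2
  Position 12 ')': depth becomes 1
  Position 13 ')': depth becomes 0
  Position 14 '(': depth becomes 1
  Position 15 ')': depth becomes 0
  Position 16 '(': depth becomes 1
  Position 17 ')': depth becomes 0
Maximum depth reached: 6

6


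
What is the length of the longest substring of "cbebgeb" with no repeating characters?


Input: "cbebgeb"
Sliding window (track last position of each char):
  Position 0 ('c'): window [0,0] length 1 -- new best
  Position 1 ('b'): window [0,1] length 2 -- new best
  Position 2 ('e'): window [0,2] length 3 -- new best
  Position 3 ('b'): repeat (last at 1), move window start to 2
  Position 3 ('b'): window [2,3] length 2
  Position 4 ('g'): window [2,4] length 3
  Position 5 ('e'): repeat (last at 2), move window start to 3
  Position 5 ('e'): window [3,5] length 3
  Position 6 ('b'): repeat (last at 3), move window start to 4
  Position 6 ('b'): window [4,6] length 3
Longest substring with no repeats: "cbe" with length 3

3


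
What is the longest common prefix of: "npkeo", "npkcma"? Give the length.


Words: npkeo, npkcma
  Position 0: all 'n' => match
  Position 1: all 'p' => match
  Position 2: all 'k' => match
  Position 3: ('e', 'c') => mismatch, stop
LCP = "npk" (length 3)

3


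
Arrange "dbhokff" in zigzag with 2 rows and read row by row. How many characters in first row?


Zigzag "dbhokff" into 2 rows:
Placing characters:
  'd' => row 0
  'b' => row 1
  'h' => row 0
  'o' => row 1
  'k' => row 0
  'f' => row 1
  'f' => row 0
Rows:
  Row 0: "dhkf"
  Row 1: "bof"
First row length: 4

4
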